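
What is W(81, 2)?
W(81, 2) = 81 + 1 = 82

A 2-term AP is any pair of integers, so a monochromatic 2-AP exists iff some colour is used at least twice. With 81 colours, the colouring i ↦ i on {1, ..., 81} uses each colour once, avoiding any monochromatic pair, so W(81, 2) > 81. For {1, ..., 82}, pigeonhole forces two integers of the same colour, which form a monochromatic 2-AP. Hence W(81, 2) = 82.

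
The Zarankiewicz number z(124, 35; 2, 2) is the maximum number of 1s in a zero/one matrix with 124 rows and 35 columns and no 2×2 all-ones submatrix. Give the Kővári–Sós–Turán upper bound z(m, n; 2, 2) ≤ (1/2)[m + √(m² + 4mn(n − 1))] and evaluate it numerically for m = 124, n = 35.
z(124, 35; 2, 2) ≤ (1/2)[124 + √(124² + 4·124·35·34)] = (1/2)[124 + √605616] = 451.1067

Kővári–Sós–Turán: let r_1, ..., r_124 be the row sums and z = Σ r_i the total number of 1s. Each pair of columns can share at most one row with both entries 1 (else a 2×2 all-ones block appears), so Σ_i C(r_i, 2) ≤ C(35, 2) = 595. By convexity Σ_i C(r_i, 2) ≥ 124·C(z/124, 2) = z(z − 124)/(2·124), giving z² − 124z − 124·35·34 ≤ 0 and hence z ≤ (1/2)[124 + √(15376 + 4·147560)] = (1/2)[124 + √605616] ≈ (1/2)(124 + 778.2133) = 451.1067.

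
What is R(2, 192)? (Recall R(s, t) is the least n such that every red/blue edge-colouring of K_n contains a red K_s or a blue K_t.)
R(2, 192) = 192

R(2, k) = k for all k ≥ 2: in a 2-colouring of K_k, either some edge is red (a red K_2) or all edges are blue (a blue K_k). And K_{191} coloured all-blue has no blue K_192, so R(2, 192) > 191. Hence R(2, 192) = 192.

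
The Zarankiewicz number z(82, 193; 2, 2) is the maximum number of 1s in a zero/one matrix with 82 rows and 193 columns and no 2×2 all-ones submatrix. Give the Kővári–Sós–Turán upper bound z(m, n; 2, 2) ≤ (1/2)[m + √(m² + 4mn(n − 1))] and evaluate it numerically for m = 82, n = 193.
z(82, 193; 2, 2) ≤ (1/2)[82 + √(82² + 4·82·193·192)] = (1/2)[82 + √12161092] = 1784.6379

Kővári–Sós–Turán: let r_1, ..., r_82 be the row sums and z = Σ r_i the total number of 1s. Each pair of columns can share at most one row with both entries 1 (else a 2×2 all-ones block appears), so Σ_i C(r_i, 2) ≤ C(193, 2) = 18528. By convexity Σ_i C(r_i, 2) ≥ 82·C(z/82, 2) = z(z − 82)/(2·82), giving z² − 82z − 82·193·192 ≤ 0 and hence z ≤ (1/2)[82 + √(6724 + 4·3038592)] = (1/2)[82 + √12161092] ≈ (1/2)(82 + 3487.2757) = 1784.6379.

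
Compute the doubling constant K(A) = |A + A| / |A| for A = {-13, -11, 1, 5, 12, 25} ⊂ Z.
K = |A + A| / |A| = 21/6 = 7/2

Enumerate A + A = {a + b : a, b ∈ A}. With |A| = 6, there are |A|^2 = 36 ordered sum pairs; collecting distinct values, A + A = {-26, -24, -22, -12, -10, -8, -6, -1, 1, 2, 6, 10, 12, 13, 14, 17, 24, 26, 30, 37, 50}, so |A + A| = 21. Thus K = 21/6 = 7/2. For comparison, the minimum possible |A + A| over all 6-element sets is 2·6 − 1 = 11 (so min K = 11/6), attained only by arithmetic progressions.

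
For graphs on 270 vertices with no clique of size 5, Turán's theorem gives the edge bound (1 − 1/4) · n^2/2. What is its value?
Turán density bound = (3/4) · 270^2/2 = 54675/2 ≈ 27337.5

Turán's theorem: ex(n, K_{r+1}) is achieved by the complete r-partite Turán graph T(n, r) with parts as balanced as possible, and is at most (1 − 1/r) · n^2/2. For r = 4, n = 270: the density bound is (3/4) · 72900/2 = 54675/2 ≈ 27337.5. The integer-valued extremum is e(T(270, 4)) = 27337, which is strictly less than the density bound 54675/2 since 4 ∤ 270 (the parts of T(270, 4) cannot all be equal).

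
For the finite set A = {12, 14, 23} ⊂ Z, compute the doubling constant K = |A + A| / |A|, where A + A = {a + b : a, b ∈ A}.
K = |A + A| / |A| = 6/3 = 2

Enumerate A + A = {a + b : a, b ∈ A}. With |A| = 3, there are |A|^2 = 9 ordered sum pairs; collecting distinct values, A + A = {24, 26, 28, 35, 37, 46}, so |A + A| = 6. Thus K = 6/3 = 2. For comparison, the minimum possible |A + A| over all 3-element sets is 2·3 − 1 = 5 (so min K = 5/3), attained only by arithmetic progressions.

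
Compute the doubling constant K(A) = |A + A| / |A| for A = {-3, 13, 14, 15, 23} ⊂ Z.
K = |A + A| / |A| = 14/5

Enumerate A + A = {a + b : a, b ∈ A}. With |A| = 5, there are |A|^2 = 25 ordered sum pairs; collecting distinct values, A + A = {-6, 10, 11, 12, 20, 26, 27, 28, 29, 30, 36, 37, 38, 46}, so |A + A| = 14. Thus K = 14/5. For comparison, the minimum possible |A + A| over all 5-element sets is 2·5 − 1 = 9 (so min K = 9/5), attained only by arithmetic progressions.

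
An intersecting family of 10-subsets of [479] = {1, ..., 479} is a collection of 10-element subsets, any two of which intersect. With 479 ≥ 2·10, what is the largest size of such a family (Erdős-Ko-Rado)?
max |F| = C(478, 9) = 3328005621681288350

The Erdős-Ko-Rado theorem states: for n ≥ 2k, an intersecting family of k-subsets of an n-element set has size at most C(n − 1, k − 1), with equality for 'star' families {A ⊆ [n] : |A| = k, i ∈ A} (fix an element i). For n = 479, k = 10: C(478, 9) = 3328005621681288350.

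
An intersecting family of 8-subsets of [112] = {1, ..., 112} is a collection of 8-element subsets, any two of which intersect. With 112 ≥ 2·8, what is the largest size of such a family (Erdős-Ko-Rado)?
max |F| = C(111, 7) = 33963647355

Erdős-Ko-Rado (1961): when n ≥ 2k, max |F| = C(n−1, k−1). The bound is attained by the star {A : i ∈ A} for any fixed i ∈ [n]. Here C(112−1, 8−1) = C(111, 7) = 33963647355.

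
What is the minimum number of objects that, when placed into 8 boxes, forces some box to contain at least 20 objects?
n = (20 − 1)·8 + 1 = 153

By the generalised pigeonhole principle, to guarantee some box contains ≥ r objects we need more than (r − 1) · k objects total. Threshold: n = (r − 1) · k + 1. With r = 20 and k = 8: n = 19 · 8 + 1 = 152 + 1 = 153. For n = 152 = 19 · 8, we can put exactly 19 objects in every box, avoiding 20 in any single one — so 153 is tight.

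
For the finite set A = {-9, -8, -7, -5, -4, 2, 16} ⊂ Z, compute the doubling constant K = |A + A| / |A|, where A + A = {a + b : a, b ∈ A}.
K = |A + A| / |A| = 24/7

Enumerate A + A = {a + b : a, b ∈ A}. With |A| = 7, there are |A|^2 = 49 ordered sum pairs; collecting distinct values, A + A = {-18, -17, -16, -15, -14, -13, -12, -11, -10, -9, -8, -7, -6, -5, -3, -2, 4, 7, 8, 9, 11, 12, 18, 32}, so |A + A| = 24. Thus K = 24/7. For comparison, the minimum possible |A + A| over all 7-element sets is 2·7 − 1 = 13 (so min K = 13/7), attained only by arithmetic progressions.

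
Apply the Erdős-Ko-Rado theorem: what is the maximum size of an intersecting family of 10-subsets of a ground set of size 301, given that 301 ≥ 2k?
max |F| = C(300, 9) = 48052241692154700

Erdős-Ko-Rado (1961): when n ≥ 2k, max |F| = C(n−1, k−1). The bound is attained by the star {A : i ∈ A} for any fixed i ∈ [n]. Here C(301−1, 10−1) = C(300, 9) = 48052241692154700.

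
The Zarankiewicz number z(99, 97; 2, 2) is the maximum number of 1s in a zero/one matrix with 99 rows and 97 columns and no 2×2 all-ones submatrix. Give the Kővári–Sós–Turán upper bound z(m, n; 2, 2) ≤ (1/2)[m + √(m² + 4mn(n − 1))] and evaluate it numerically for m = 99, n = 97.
z(99, 97; 2, 2) ≤ (1/2)[99 + √(99² + 4·99·97·96)] = (1/2)[99 + √3697353] = 1010.9251

Kővári–Sós–Turán: let r_1, ..., r_99 be the row sums and z = Σ r_i the total number of 1s. Each pair of columns can share at most one row with both entries 1 (else a 2×2 all-ones block appears), so Σ_i C(r_i, 2) ≤ C(97, 2) = 4656. By convexity Σ_i C(r_i, 2) ≥ 99·C(z/99, 2) = z(z − 99)/(2·99), giving z² − 99z − 99·97·96 ≤ 0 and hence z ≤ (1/2)[99 + √(9801 + 4·921888)] = (1/2)[99 + √3697353] ≈ (1/2)(99 + 1922.8502) = 1010.9251.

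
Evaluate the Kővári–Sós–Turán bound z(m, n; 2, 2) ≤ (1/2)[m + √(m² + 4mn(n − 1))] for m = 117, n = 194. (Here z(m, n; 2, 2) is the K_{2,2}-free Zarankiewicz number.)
z(117, 194; 2, 2) ≤ (1/2)[117 + √(117² + 4·117·194·193)] = (1/2)[117 + √17536545] = 2152.3329

Kővári–Sós–Turán: let r_1, ..., r_117 be the row sums and z = Σ r_i the total number of 1s. Each pair of columns can share at most one row with both entries 1 (else a 2×2 all-ones block appears), so Σ_i C(r_i, 2) ≤ C(194, 2) = 18721. By convexity Σ_i C(r_i, 2) ≥ 117·C(z/117, 2) = z(z − 117)/(2·117), giving z² − 117z − 117·194·193 ≤ 0 and hence z ≤ (1/2)[117 + √(13689 + 4·4380714)] = (1/2)[117 + √17536545] ≈ (1/2)(117 + 4187.6658) = 2152.3329.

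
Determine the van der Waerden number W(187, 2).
W(187, 2) = 187 + 1 = 188

A 2-term AP is any pair of integers, so a monochromatic 2-AP exists iff some colour is used at least twice. With 187 colours, the colouring i ↦ i on {1, ..., 187} uses each colour once, avoiding any monochromatic pair, so W(187, 2) > 187. For {1, ..., 188}, pigeonhole forces two integers of the same colour, which form a monochromatic 2-AP. Hence W(187, 2) = 188.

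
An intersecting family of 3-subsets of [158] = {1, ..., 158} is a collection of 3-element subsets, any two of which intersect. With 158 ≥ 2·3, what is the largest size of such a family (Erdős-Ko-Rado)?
max |F| = C(157, 2) = 12246

Erdős-Ko-Rado (1961): when n ≥ 2k, max |F| = C(n−1, k−1). The bound is attained by the star {A : i ∈ A} for any fixed i ∈ [n]. Here C(158−1, 3−1) = C(157, 2) = 12246.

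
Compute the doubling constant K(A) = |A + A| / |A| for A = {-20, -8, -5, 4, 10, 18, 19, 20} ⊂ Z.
K = |A + A| / |A| = 31/8

Enumerate A + A = {a + b : a, b ∈ A}. With |A| = 8, there are |A|^2 = 64 ordered sum pairs; collecting distinct values, A + A = {-40, -28, -25, -16, -13, -10, -4, -2, -1, 0, 2, 5, 8, 10, 11, 12, 13, 14, 15, 20, 22, 23, 24, 28, 29, 30, 36, 37, 38, 39, 40}, so |A + A| = 31. Thus K = 31/8. For comparison, the minimum possible |A + A| over all 8-element sets is 2·8 − 1 = 15 (so min K = 15/8), attained only by arithmetic progressions.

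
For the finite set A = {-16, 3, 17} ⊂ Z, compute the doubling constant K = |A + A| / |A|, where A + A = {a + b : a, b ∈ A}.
K = |A + A| / |A| = 6/3 = 2

Enumerate A + A = {a + b : a, b ∈ A}. With |A| = 3, there are |A|^2 = 9 ordered sum pairs; collecting distinct values, A + A = {-32, -13, 1, 6, 20, 34}, so |A + A| = 6. Thus K = 6/3 = 2. For comparison, the minimum possible |A + A| over all 3-element sets is 2·3 − 1 = 5 (so min K = 5/3), attained only by arithmetic progressions.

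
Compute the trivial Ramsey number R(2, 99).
R(2, 99) = 99

R(2, k) = k for all k ≥ 2: in a 2-colouring of K_k, either some edge is red (a red K_2) or all edges are blue (a blue K_k). And K_{98} coloured all-blue has no blue K_99, so R(2, 99) > 98. Hence R(2, 99) = 99.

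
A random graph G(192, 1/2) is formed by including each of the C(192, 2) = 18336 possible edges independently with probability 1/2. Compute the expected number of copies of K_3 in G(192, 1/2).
E[# K_3] = C(192, 3) · (1/2)^C(3, 2) = 1161280 / 2^3 = 145160

For each 3-subset S of vertices (there are C(192, 3) = 1161280 such S), let X_S = 1 if S induces a K_3 (all C(3, 2) = 3 edges present). Then P(X_S = 1) = (1/2)^3 = 1/8. By linearity of expectation, E[# K_3] = C(192, 3) · (1/2)^3 = 1161280 / 8 = 145160.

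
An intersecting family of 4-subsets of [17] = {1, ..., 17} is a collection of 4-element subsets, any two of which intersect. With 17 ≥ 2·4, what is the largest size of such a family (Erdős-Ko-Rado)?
max |F| = C(16, 3) = 560

The Erdős-Ko-Rado theorem states: for n ≥ 2k, an intersecting family of k-subsets of an n-element set has size at most C(n − 1, k − 1), with equality for 'star' families {A ⊆ [n] : |A| = k, i ∈ A} (fix an element i). For n = 17, k = 4: C(16, 3) = 560.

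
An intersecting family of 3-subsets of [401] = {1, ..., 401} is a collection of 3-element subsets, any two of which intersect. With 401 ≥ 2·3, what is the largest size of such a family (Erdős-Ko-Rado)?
max |F| = C(400, 2) = 79800

The Erdős-Ko-Rado theorem states: for n ≥ 2k, an intersecting family of k-subsets of an n-element set has size at most C(n − 1, k − 1), with equality for 'star' families {A ⊆ [n] : |A| = k, i ∈ A} (fix an element i). For n = 401, k = 3: C(400, 2) = 79800.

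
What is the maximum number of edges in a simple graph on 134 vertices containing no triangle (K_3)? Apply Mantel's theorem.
ex(134, K_3) = ⌊134^2/4⌋ = 4489

Mantel (1907): a triangle-free graph on n vertices has at most ⌊n^2/4⌋ edges, with equality for the complete bipartite graph K_{⌊n/2⌋, ⌈n/2⌉}. For n = 134: ⌊134^2/4⌋ = ⌊17956/4⌋ = 4489. The extremal graph is K_{67, 67}, which has 67·67 = 4489 edges.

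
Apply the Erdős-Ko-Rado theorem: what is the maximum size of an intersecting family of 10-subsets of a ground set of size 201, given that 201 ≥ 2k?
max |F| = C(200, 9) = 1175445251780800

The Erdős-Ko-Rado theorem states: for n ≥ 2k, an intersecting family of k-subsets of an n-element set has size at most C(n − 1, k − 1), with equality for 'star' families {A ⊆ [n] : |A| = k, i ∈ A} (fix an element i). For n = 201, k = 10: C(200, 9) = 1175445251780800.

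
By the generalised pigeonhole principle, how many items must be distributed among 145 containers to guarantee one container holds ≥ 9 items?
n = (9 − 1)·145 + 1 = 1161

By the generalised pigeonhole principle, to guarantee some box contains ≥ r objects we need more than (r − 1) · k objects total. Threshold: n = (r − 1) · k + 1. With r = 9 and k = 145: n = 8 · 145 + 1 = 1160 + 1 = 1161. For n = 1160 = 8 · 145, we can put exactly 8 objects in every box, avoiding 9 in any single one — so 1161 is tight.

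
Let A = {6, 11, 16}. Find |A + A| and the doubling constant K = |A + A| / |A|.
K = |A + A| / |A| = 5/3

Enumerate A + A = {a + b : a, b ∈ A}. With |A| = 3, there are |A|^2 = 9 ordered sum pairs; collecting distinct values, A + A = {12, 17, 22, 27, 32}, so |A + A| = 5. Thus K = 5/3. Here |A + A| = 2|A| − 1 = 5, the minimum possible — so K = 5/3 is minimal, which holds iff A is an arithmetic progression.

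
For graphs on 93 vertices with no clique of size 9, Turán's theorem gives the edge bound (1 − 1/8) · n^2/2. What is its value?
Turán density bound = (7/8) · 93^2/2 = 60543/16 ≈ 3783.9375

Turán's theorem: ex(n, K_{r+1}) is achieved by the complete r-partite Turán graph T(n, r) with parts as balanced as possible, and is at most (1 − 1/r) · n^2/2. For r = 8, n = 93: the density bound is (7/8) · 8649/2 = 60543/16 ≈ 3783.9375. The integer-valued extremum is e(T(93, 8)) = 3783, which is strictly less than the density bound 60543/16 since 8 ∤ 93 (the parts of T(93, 8) cannot all be equal).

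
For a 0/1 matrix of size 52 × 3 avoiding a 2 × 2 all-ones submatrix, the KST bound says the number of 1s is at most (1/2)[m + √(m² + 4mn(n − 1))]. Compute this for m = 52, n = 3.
z(52, 3; 2, 2) ≤ (1/2)[52 + √(52² + 4·52·3·2)] = (1/2)[52 + √3952] = 57.4325

Kővári–Sós–Turán: let r_1, ..., r_52 be the row sums and z = Σ r_i the total number of 1s. Each pair of columns can share at most one row with both entries 1 (else a 2×2 all-ones block appears), so Σ_i C(r_i, 2) ≤ C(3, 2) = 3. By convexity Σ_i C(r_i, 2) ≥ 52·C(z/52, 2) = z(z − 52)/(2·52), giving z² − 52z − 52·3·2 ≤ 0 and hence z ≤ (1/2)[52 + √(2704 + 4·312)] = (1/2)[52 + √3952] ≈ (1/2)(52 + 62.8649) = 57.4325.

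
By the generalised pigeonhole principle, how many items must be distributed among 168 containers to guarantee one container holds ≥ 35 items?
n = (35 − 1)·168 + 1 = 5713

By the generalised pigeonhole principle, to guarantee some box contains ≥ r objects we need more than (r − 1) · k objects total. Threshold: n = (r − 1) · k + 1. With r = 35 and k = 168: n = 34 · 168 + 1 = 5712 + 1 = 5713. For n = 5712 = 34 · 168, we can put exactly 34 objects in every box, avoiding 35 in any single one — so 5713 is tight.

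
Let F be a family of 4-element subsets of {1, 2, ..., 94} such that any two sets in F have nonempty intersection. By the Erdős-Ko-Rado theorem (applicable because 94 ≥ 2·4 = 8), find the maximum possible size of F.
max |F| = C(93, 3) = 129766

Erdős-Ko-Rado (1961): when n ≥ 2k, max |F| = C(n−1, k−1). The bound is attained by the star {A : i ∈ A} for any fixed i ∈ [n]. Here C(94−1, 4−1) = C(93, 3) = 129766.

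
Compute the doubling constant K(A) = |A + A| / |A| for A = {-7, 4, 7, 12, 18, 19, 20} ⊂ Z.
K = |A + A| / |A| = 25/7

Enumerate A + A = {a + b : a, b ∈ A}. With |A| = 7, there are |A|^2 = 49 ordered sum pairs; collecting distinct values, A + A = {-14, -3, 0, 5, 8, 11, 12, 13, 14, 16, 19, 22, 23, 24, 25, 26, 27, 30, 31, 32, 36, 37, 38, 39, 40}, so |A + A| = 25. Thus K = 25/7. For comparison, the minimum possible |A + A| over all 7-element sets is 2·7 − 1 = 13 (so min K = 13/7), attained only by arithmetic progressions.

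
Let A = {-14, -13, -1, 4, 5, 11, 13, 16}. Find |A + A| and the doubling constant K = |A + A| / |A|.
K = |A + A| / |A| = 31/8

Enumerate A + A = {a + b : a, b ∈ A}. With |A| = 8, there are |A|^2 = 64 ordered sum pairs; collecting distinct values, A + A = {-28, -27, -26, -15, -14, -10, -9, -8, -3, -2, -1, 0, 2, 3, 4, 8, 9, 10, 12, 15, 16, 17, 18, 20, 21, 22, 24, 26, 27, 29, 32}, so |A + A| = 31. Thus K = 31/8. For comparison, the minimum possible |A + A| over all 8-element sets is 2·8 − 1 = 15 (so min K = 15/8), attained only by arithmetic progressions.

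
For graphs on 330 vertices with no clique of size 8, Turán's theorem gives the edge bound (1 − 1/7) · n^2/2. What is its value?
Turán density bound = (6/7) · 330^2/2 = 326700/7 ≈ 46671.4286

Turán's theorem: ex(n, K_{r+1}) is achieved by the complete r-partite Turán graph T(n, r) with parts as balanced as possible, and is at most (1 − 1/r) · n^2/2. For r = 7, n = 330: the density bound is (6/7) · 108900/2 = 326700/7 ≈ 46671.4286. The integer-valued extremum is e(T(330, 7)) = 46671, which is strictly less than the density bound 326700/7 since 7 ∤ 330 (the parts of T(330, 7) cannot all be equal).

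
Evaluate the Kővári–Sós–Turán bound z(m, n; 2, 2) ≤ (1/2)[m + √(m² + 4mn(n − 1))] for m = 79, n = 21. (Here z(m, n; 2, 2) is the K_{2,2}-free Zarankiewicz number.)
z(79, 21; 2, 2) ≤ (1/2)[79 + √(79² + 4·79·21·20)] = (1/2)[79 + √138961] = 225.8874

Kővári–Sós–Turán: let r_1, ..., r_79 be the row sums and z = Σ r_i the total number of 1s. Each pair of columns can share at most one row with both entries 1 (else a 2×2 all-ones block appears), so Σ_i C(r_i, 2) ≤ C(21, 2) = 210. By convexity Σ_i C(r_i, 2) ≥ 79·C(z/79, 2) = z(z − 79)/(2·79), giving z² − 79z − 79·21·20 ≤ 0 and hence z ≤ (1/2)[79 + √(6241 + 4·33180)] = (1/2)[79 + √138961] ≈ (1/2)(79 + 372.7747) = 225.8874.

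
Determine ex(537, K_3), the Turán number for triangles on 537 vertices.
ex(537, K_3) = ⌊537^2/4⌋ = 72092

Mantel (1907): a triangle-free graph on n vertices has at most ⌊n^2/4⌋ edges, with equality for the complete bipartite graph K_{⌊n/2⌋, ⌈n/2⌉}. For n = 537: ⌊537^2/4⌋ = ⌊288369/4⌋ = 72092. The extremal graph is K_{268, 269}, which has 268·269 = 72092 edges.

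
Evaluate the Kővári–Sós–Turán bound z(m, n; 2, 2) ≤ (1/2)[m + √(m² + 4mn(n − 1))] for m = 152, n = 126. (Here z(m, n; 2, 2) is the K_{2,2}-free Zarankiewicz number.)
z(152, 126; 2, 2) ≤ (1/2)[152 + √(152² + 4·152·126·125)] = (1/2)[152 + √9599104] = 1625.121

Kővári–Sós–Turán: let r_1, ..., r_152 be the row sums and z = Σ r_i the total number of 1s. Each pair of columns can share at most one row with both entries 1 (else a 2×2 all-ones block appears), so Σ_i C(r_i, 2) ≤ C(126, 2) = 7875. By convexity Σ_i C(r_i, 2) ≥ 152·C(z/152, 2) = z(z − 152)/(2·152), giving z² − 152z − 152·126·125 ≤ 0 and hence z ≤ (1/2)[152 + √(23104 + 4·2394000)] = (1/2)[152 + √9599104] ≈ (1/2)(152 + 3098.2421) = 1625.121.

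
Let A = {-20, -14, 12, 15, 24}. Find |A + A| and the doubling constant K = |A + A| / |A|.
K = |A + A| / |A| = 15/5 = 3

Enumerate A + A = {a + b : a, b ∈ A}. With |A| = 5, there are |A|^2 = 25 ordered sum pairs; collecting distinct values, A + A = {-40, -34, -28, -8, -5, -2, 1, 4, 10, 24, 27, 30, 36, 39, 48}, so |A + A| = 15. Thus K = 15/5 = 3. For comparison, the minimum possible |A + A| over all 5-element sets is 2·5 − 1 = 9 (so min K = 9/5), attained only by arithmetic progressions.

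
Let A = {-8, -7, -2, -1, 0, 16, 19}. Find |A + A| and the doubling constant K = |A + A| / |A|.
K = |A + A| / |A| = 25/7

Enumerate A + A = {a + b : a, b ∈ A}. With |A| = 7, there are |A|^2 = 49 ordered sum pairs; collecting distinct values, A + A = {-16, -15, -14, -10, -9, -8, -7, -4, -3, -2, -1, 0, 8, 9, 11, 12, 14, 15, 16, 17, 18, 19, 32, 35, 38}, so |A + A| = 25. Thus K = 25/7. For comparison, the minimum possible |A + A| over all 7-element sets is 2·7 − 1 = 13 (so min K = 13/7), attained only by arithmetic progressions.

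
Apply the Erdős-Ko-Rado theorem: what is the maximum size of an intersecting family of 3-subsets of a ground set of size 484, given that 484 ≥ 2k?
max |F| = C(483, 2) = 116403

Erdős-Ko-Rado (1961): when n ≥ 2k, max |F| = C(n−1, k−1). The bound is attained by the star {A : i ∈ A} for any fixed i ∈ [n]. Here C(484−1, 3−1) = C(483, 2) = 116403.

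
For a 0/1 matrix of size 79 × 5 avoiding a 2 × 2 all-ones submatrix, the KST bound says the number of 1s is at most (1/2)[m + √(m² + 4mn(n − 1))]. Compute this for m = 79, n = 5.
z(79, 5; 2, 2) ≤ (1/2)[79 + √(79² + 4·79·5·4)] = (1/2)[79 + √12561] = 95.5379

Kővári–Sós–Turán: let r_1, ..., r_79 be the row sums and z = Σ r_i the total number of 1s. Each pair of columns can share at most one row with both entries 1 (else a 2×2 all-ones block appears), so Σ_i C(r_i, 2) ≤ C(5, 2) = 10. By convexity Σ_i C(r_i, 2) ≥ 79·C(z/79, 2) = z(z − 79)/(2·79), giving z² − 79z − 79·5·4 ≤ 0 and hence z ≤ (1/2)[79 + √(6241 + 4·1580)] = (1/2)[79 + √12561] ≈ (1/2)(79 + 112.0759) = 95.5379.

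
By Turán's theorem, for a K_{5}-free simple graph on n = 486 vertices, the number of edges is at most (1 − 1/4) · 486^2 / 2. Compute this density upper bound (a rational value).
Turán density bound = (3/4) · 486^2/2 = 177147/2 ≈ 88573.5

Turán's theorem: ex(n, K_{r+1}) is achieved by the complete r-partite Turán graph T(n, r) with parts as balanced as possible, and is at most (1 − 1/r) · n^2/2. For r = 4, n = 486: the density bound is (3/4) · 236196/2 = 177147/2 ≈ 88573.5. The integer-valued extremum is e(T(486, 4)) = 88573, which is strictly less than the density bound 177147/2 since 4 ∤ 486 (the parts of T(486, 4) cannot all be equal).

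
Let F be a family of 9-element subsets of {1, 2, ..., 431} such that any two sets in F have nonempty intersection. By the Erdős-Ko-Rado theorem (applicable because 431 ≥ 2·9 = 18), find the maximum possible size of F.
max |F| = C(430, 8) = 27150736911558975

Erdős-Ko-Rado (1961): when n ≥ 2k, max |F| = C(n−1, k−1). The bound is attained by the star {A : i ∈ A} for any fixed i ∈ [n]. Here C(431−1, 9−1) = C(430, 8) = 27150736911558975.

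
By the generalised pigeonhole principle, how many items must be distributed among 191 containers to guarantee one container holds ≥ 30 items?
n = (30 − 1)·191 + 1 = 5540

By the generalised pigeonhole principle, to guarantee some box contains ≥ r objects we need more than (r − 1) · k objects total. Threshold: n = (r − 1) · k + 1. With r = 30 and k = 191: n = 29 · 191 + 1 = 5539 + 1 = 5540. For n = 5539 = 29 · 191, we can put exactly 29 objects in every box, avoiding 30 in any single one — so 5540 is tight.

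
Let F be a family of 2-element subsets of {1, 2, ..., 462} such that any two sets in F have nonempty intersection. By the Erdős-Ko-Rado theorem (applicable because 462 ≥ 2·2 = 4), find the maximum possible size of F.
max |F| = C(461, 1) = 461

Erdős-Ko-Rado (1961): when n ≥ 2k, max |F| = C(n−1, k−1). The bound is attained by the star {A : i ∈ A} for any fixed i ∈ [n]. Here C(462−1, 2−1) = C(461, 1) = 461.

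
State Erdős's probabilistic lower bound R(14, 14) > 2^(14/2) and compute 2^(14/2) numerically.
2^(14/2) = 128; so R(14, 14) > 128

Colour each edge of K_n uniformly at random with red/blue. The expected number of monochromatic K_14 is C(n, 14) · 2 · 2^(−C(14,2)). If C(n, 14) · 2^(1 − C(14,2)) < 1, then with positive probability no monochromatic K_14 exists, so R(14, 14) > n. The standard estimate C(n, 14) ≤ n^14/14! shows this inequality holds whenever n ≤ 2^(14/2) (since 14! · 2^(C(14,2) − 1) > 2^(14^2/2) ≥ n^14). Hence R(14, 14) > 2^(14/2) = 128.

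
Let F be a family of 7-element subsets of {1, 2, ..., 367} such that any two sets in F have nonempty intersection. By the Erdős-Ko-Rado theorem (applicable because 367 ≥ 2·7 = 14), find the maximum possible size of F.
max |F| = C(366, 6) = 3203798801203

Erdős-Ko-Rado (1961): when n ≥ 2k, max |F| = C(n−1, k−1). The bound is attained by the star {A : i ∈ A} for any fixed i ∈ [n]. Here C(367−1, 7−1) = C(366, 6) = 3203798801203.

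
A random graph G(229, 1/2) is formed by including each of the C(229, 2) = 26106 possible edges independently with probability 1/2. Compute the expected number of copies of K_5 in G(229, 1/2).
E[# K_5] = C(229, 5) · (1/2)^C(5, 2) = 5022337545 / 2^10 ≈ 4904626.508789

For each 5-subset S of vertices (there are C(229, 5) = 5022337545 such S), let X_S = 1 if S induces a K_5 (all C(5, 2) = 10 edges present). Then P(X_S = 1) = (1/2)^10 = 1/1024. By linearity of expectation, E[# K_5] = C(229, 5) · (1/2)^10 = 5022337545 / 1024 ≈ 4904626.508789.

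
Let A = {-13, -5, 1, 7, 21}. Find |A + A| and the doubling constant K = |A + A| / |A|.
K = |A + A| / |A| = 13/5

Enumerate A + A = {a + b : a, b ∈ A}. With |A| = 5, there are |A|^2 = 25 ordered sum pairs; collecting distinct values, A + A = {-26, -18, -12, -10, -6, -4, 2, 8, 14, 16, 22, 28, 42}, so |A + A| = 13. Thus K = 13/5. For comparison, the minimum possible |A + A| over all 5-element sets is 2·5 − 1 = 9 (so min K = 9/5), attained only by arithmetic progressions.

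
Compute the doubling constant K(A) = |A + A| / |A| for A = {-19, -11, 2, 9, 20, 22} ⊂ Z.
K = |A + A| / |A| = 20/6 = 10/3

Enumerate A + A = {a + b : a, b ∈ A}. With |A| = 6, there are |A|^2 = 36 ordered sum pairs; collecting distinct values, A + A = {-38, -30, -22, -17, -10, -9, -2, 1, 3, 4, 9, 11, 18, 22, 24, 29, 31, 40, 42, 44}, so |A + A| = 20. Thus K = 20/6 = 10/3. For comparison, the minimum possible |A + A| over all 6-element sets is 2·6 − 1 = 11 (so min K = 11/6), attained only by arithmetic progressions.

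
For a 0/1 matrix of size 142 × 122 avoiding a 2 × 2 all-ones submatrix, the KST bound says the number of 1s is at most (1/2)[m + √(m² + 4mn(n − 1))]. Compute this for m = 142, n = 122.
z(142, 122; 2, 2) ≤ (1/2)[142 + √(142² + 4·142·122·121)] = (1/2)[142 + √8404980] = 1520.5672

Kővári–Sós–Turán: let r_1, ..., r_142 be the row sums and z = Σ r_i the total number of 1s. Each pair of columns can share at most one row with both entries 1 (else a 2×2 all-ones block appears), so Σ_i C(r_i, 2) ≤ C(122, 2) = 7381. By convexity Σ_i C(r_i, 2) ≥ 142·C(z/142, 2) = z(z − 142)/(2·142), giving z² − 142z − 142·122·121 ≤ 0 and hence z ≤ (1/2)[142 + √(20164 + 4·2096204)] = (1/2)[142 + √8404980] ≈ (1/2)(142 + 2899.1344) = 1520.5672.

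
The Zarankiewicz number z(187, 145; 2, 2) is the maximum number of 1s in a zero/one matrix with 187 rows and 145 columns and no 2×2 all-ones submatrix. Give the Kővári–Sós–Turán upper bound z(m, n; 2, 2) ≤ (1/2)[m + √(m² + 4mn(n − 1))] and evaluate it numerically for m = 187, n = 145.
z(187, 145; 2, 2) ≤ (1/2)[187 + √(187² + 4·187·145·144)] = (1/2)[187 + √15653209] = 2071.7068

Kővári–Sós–Turán: let r_1, ..., r_187 be the row sums and z = Σ r_i the total number of 1s. Each pair of columns can share at most one row with both entries 1 (else a 2×2 all-ones block appears), so Σ_i C(r_i, 2) ≤ C(145, 2) = 10440. By convexity Σ_i C(r_i, 2) ≥ 187·C(z/187, 2) = z(z − 187)/(2·187), giving z² − 187z − 187·145·144 ≤ 0 and hence z ≤ (1/2)[187 + √(34969 + 4·3904560)] = (1/2)[187 + √15653209] ≈ (1/2)(187 + 3956.4137) = 2071.7068.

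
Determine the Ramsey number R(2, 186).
R(2, 186) = 186

R(2, k) = k for all k ≥ 2: in a 2-colouring of K_k, either some edge is red (a red K_2) or all edges are blue (a blue K_k). And K_{185} coloured all-blue has no blue K_186, so R(2, 186) > 185. Hence R(2, 186) = 186.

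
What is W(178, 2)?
W(178, 2) = 178 + 1 = 179

A 2-term AP is any pair of integers, so a monochromatic 2-AP exists iff some colour is used at least twice. With 178 colours, the colouring i ↦ i on {1, ..., 178} uses each colour once, avoiding any monochromatic pair, so W(178, 2) > 178. For {1, ..., 179}, pigeonhole forces two integers of the same colour, which form a monochromatic 2-AP. Hence W(178, 2) = 179.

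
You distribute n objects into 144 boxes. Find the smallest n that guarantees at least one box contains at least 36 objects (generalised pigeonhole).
n = (36 − 1)·144 + 1 = 5041

By the generalised pigeonhole principle, to guarantee some box contains ≥ r objects we need more than (r − 1) · k objects total. Threshold: n = (r − 1) · k + 1. With r = 36 and k = 144: n = 35 · 144 + 1 = 5040 + 1 = 5041. For n = 5040 = 35 · 144, we can put exactly 35 objects in every box, avoiding 36 in any single one — so 5041 is tight.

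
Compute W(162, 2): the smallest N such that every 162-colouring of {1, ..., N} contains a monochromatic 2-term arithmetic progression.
W(162, 2) = 162 + 1 = 163

A 2-term AP is any pair of integers, so a monochromatic 2-AP exists iff some colour is used at least twice. With 162 colours, the colouring i ↦ i on {1, ..., 162} uses each colour once, avoiding any monochromatic pair, so W(162, 2) > 162. For {1, ..., 163}, pigeonhole forces two integers of the same colour, which form a monochromatic 2-AP. Hence W(162, 2) = 163.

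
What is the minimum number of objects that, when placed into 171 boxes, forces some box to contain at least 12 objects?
n = (12 − 1)·171 + 1 = 1882

By the generalised pigeonhole principle, to guarantee some box contains ≥ r objects we need more than (r − 1) · k objects total. Threshold: n = (r − 1) · k + 1. With r = 12 and k = 171: n = 11 · 171 + 1 = 1881 + 1 = 1882. For n = 1881 = 11 · 171, we can put exactly 11 objects in every box, avoiding 12 in any single one — so 1882 is tight.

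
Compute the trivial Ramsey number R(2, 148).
R(2, 148) = 148

R(2, k) = k for all k ≥ 2: in a 2-colouring of K_k, either some edge is red (a red K_2) or all edges are blue (a blue K_k). And K_{147} coloured all-blue has no blue K_148, so R(2, 148) > 147. Hence R(2, 148) = 148.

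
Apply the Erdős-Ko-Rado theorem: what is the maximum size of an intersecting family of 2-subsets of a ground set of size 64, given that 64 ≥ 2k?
max |F| = C(63, 1) = 63

The Erdős-Ko-Rado theorem states: for n ≥ 2k, an intersecting family of k-subsets of an n-element set has size at most C(n − 1, k − 1), with equality for 'star' families {A ⊆ [n] : |A| = k, i ∈ A} (fix an element i). For n = 64, k = 2: C(63, 1) = 63.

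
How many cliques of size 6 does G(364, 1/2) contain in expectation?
E[# K_6] = C(364, 6) · (1/2)^C(6, 2) = 3099475687308 / 2^15 = 774868921827/8192 ≈ 94588491.433960

For each 6-subset S of vertices (there are C(364, 6) = 3099475687308 such S), let X_S = 1 if S induces a K_6 (all C(6, 2) = 15 edges present). Then P(X_S = 1) = (1/2)^15 = 1/32768. By linearity of expectation, E[# K_6] = C(364, 6) · (1/2)^15 = 3099475687308 / 32768 = 774868921827/8192 ≈ 94588491.433960.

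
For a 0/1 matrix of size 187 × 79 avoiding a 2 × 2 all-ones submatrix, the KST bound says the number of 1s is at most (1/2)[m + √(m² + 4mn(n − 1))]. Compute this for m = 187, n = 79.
z(187, 79; 2, 2) ≤ (1/2)[187 + √(187² + 4·187·79·78)] = (1/2)[187 + √4644145] = 1171.0139

Kővári–Sós–Turán: let r_1, ..., r_187 be the row sums and z = Σ r_i the total number of 1s. Each pair of columns can share at most one row with both entries 1 (else a 2×2 all-ones block appears), so Σ_i C(r_i, 2) ≤ C(79, 2) = 3081. By convexity Σ_i C(r_i, 2) ≥ 187·C(z/187, 2) = z(z − 187)/(2·187), giving z² − 187z − 187·79·78 ≤ 0 and hence z ≤ (1/2)[187 + √(34969 + 4·1152294)] = (1/2)[187 + √4644145] ≈ (1/2)(187 + 2155.0278) = 1171.0139.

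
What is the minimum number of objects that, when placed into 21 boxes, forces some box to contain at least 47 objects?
n = (47 − 1)·21 + 1 = 967

By the generalised pigeonhole principle, to guarantee some box contains ≥ r objects we need more than (r − 1) · k objects total. Threshold: n = (r − 1) · k + 1. With r = 47 and k = 21: n = 46 · 21 + 1 = 966 + 1 = 967. For n = 966 = 46 · 21, we can put exactly 46 objects in every box, avoiding 47 in any single one — so 967 is tight.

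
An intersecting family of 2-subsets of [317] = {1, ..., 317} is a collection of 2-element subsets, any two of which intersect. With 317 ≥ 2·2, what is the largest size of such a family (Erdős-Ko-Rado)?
max |F| = C(316, 1) = 316

The Erdős-Ko-Rado theorem states: for n ≥ 2k, an intersecting family of k-subsets of an n-element set has size at most C(n − 1, k − 1), with equality for 'star' families {A ⊆ [n] : |A| = k, i ∈ A} (fix an element i). For n = 317, k = 2: C(316, 1) = 316.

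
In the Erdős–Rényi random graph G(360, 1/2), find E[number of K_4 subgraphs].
E[# K_4] = C(360, 4) · (1/2)^C(4, 2) = 688235310 / 2^6 = 344117655/32 = 10753676.71875

For each 4-subset S of vertices (there are C(360, 4) = 688235310 such S), let X_S = 1 if S induces a K_4 (all C(4, 2) = 6 edges present). Then P(X_S = 1) = (1/2)^6 = 1/64. By linearity of expectation, E[# K_4] = C(360, 4) · (1/2)^6 = 688235310 / 64 = 344117655/32 = 10753676.71875.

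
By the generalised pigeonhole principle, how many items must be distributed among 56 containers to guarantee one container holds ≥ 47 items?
n = (47 − 1)·56 + 1 = 2577

By the generalised pigeonhole principle, to guarantee some box contains ≥ r objects we need more than (r − 1) · k objects total. Threshold: n = (r − 1) · k + 1. With r = 47 and k = 56: n = 46 · 56 + 1 = 2576 + 1 = 2577. For n = 2576 = 46 · 56, we can put exactly 46 objects in every box, avoiding 47 in any single one — so 2577 is tight.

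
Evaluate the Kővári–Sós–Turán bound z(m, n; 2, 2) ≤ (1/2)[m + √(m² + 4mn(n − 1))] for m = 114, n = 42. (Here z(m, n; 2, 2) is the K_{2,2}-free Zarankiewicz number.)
z(114, 42; 2, 2) ≤ (1/2)[114 + √(114² + 4·114·42·41)] = (1/2)[114 + √798228] = 503.718

Kővári–Sós–Turán: let r_1, ..., r_114 be the row sums and z = Σ r_i the total number of 1s. Each pair of columns can share at most one row with both entries 1 (else a 2×2 all-ones block appears), so Σ_i C(r_i, 2) ≤ C(42, 2) = 861. By convexity Σ_i C(r_i, 2) ≥ 114·C(z/114, 2) = z(z − 114)/(2·114), giving z² − 114z − 114·42·41 ≤ 0 and hence z ≤ (1/2)[114 + √(12996 + 4·196308)] = (1/2)[114 + √798228] ≈ (1/2)(114 + 893.4361) = 503.718.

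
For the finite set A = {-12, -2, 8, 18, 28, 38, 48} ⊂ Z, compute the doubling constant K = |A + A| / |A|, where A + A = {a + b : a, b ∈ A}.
K = |A + A| / |A| = 13/7

Enumerate A + A = {a + b : a, b ∈ A}. With |A| = 7, there are |A|^2 = 49 ordered sum pairs; collecting distinct values, A + A = {-24, -14, -4, 6, 16, 26, 36, 46, 56, 66, 76, 86, 96}, so |A + A| = 13. Thus K = 13/7. Here |A + A| = 2|A| − 1 = 13, the minimum possible — so K = 13/7 is minimal, which holds iff A is an arithmetic progression.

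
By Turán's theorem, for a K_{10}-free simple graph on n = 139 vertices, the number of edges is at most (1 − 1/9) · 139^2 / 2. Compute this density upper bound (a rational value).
Turán density bound = (8/9) · 139^2/2 = 77284/9 ≈ 8587.1111

Turán's theorem: ex(n, K_{r+1}) is achieved by the complete r-partite Turán graph T(n, r) with parts as balanced as possible, and is at most (1 − 1/r) · n^2/2. For r = 9, n = 139: the density bound is (8/9) · 19321/2 = 77284/9 ≈ 8587.1111. The integer-valued extremum is e(T(139, 9)) = 8586, which is strictly less than the density bound 77284/9 since 9 ∤ 139 (the parts of T(139, 9) cannot all be equal).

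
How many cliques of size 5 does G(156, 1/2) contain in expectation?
E[# K_5] = C(156, 5) · (1/2)^C(5, 2) = 721656936 / 2^10 = 90207117/128 = 704743.1015625

For each 5-subset S of vertices (there are C(156, 5) = 721656936 such S), let X_S = 1 if S induces a K_5 (all C(5, 2) = 10 edges present). Then P(X_S = 1) = (1/2)^10 = 1/1024. By linearity of expectation, E[# K_5] = C(156, 5) · (1/2)^10 = 721656936 / 1024 = 90207117/128 = 704743.1015625.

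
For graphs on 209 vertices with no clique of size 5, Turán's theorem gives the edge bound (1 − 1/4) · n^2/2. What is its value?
Turán density bound = (3/4) · 209^2/2 = 131043/8 ≈ 16380.375

Turán's theorem: ex(n, K_{r+1}) is achieved by the complete r-partite Turán graph T(n, r) with parts as balanced as possible, and is at most (1 − 1/r) · n^2/2. For r = 4, n = 209: the density bound is (3/4) · 43681/2 = 131043/8 ≈ 16380.375. The integer-valued extremum is e(T(209, 4)) = 16380, which is strictly less than the density bound 131043/8 since 4 ∤ 209 (the parts of T(209, 4) cannot all be equal).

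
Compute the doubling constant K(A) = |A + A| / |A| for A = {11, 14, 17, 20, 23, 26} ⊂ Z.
K = |A + A| / |A| = 11/6

Enumerate A + A = {a + b : a, b ∈ A}. With |A| = 6, there are |A|^2 = 36 ordered sum pairs; collecting distinct values, A + A = {22, 25, 28, 31, 34, 37, 40, 43, 46, 49, 52}, so |A + A| = 11. Thus K = 11/6. Here |A + A| = 2|A| − 1 = 11, the minimum possible — so K = 11/6 is minimal, which holds iff A is an arithmetic progression.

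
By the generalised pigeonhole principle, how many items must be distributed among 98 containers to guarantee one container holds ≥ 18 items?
n = (18 − 1)·98 + 1 = 1667

By the generalised pigeonhole principle, to guarantee some box contains ≥ r objects we need more than (r − 1) · k objects total. Threshold: n = (r − 1) · k + 1. With r = 18 and k = 98: n = 17 · 98 + 1 = 1666 + 1 = 1667. For n = 1666 = 17 · 98, we can put exactly 17 objects in every box, avoiding 18 in any single one — so 1667 is tight.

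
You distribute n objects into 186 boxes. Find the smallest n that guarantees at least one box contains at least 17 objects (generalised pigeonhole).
n = (17 − 1)·186 + 1 = 2977

By the generalised pigeonhole principle, to guarantee some box contains ≥ r objects we need more than (r − 1) · k objects total. Threshold: n = (r − 1) · k + 1. With r = 17 and k = 186: n = 16 · 186 + 1 = 2976 + 1 = 2977. For n = 2976 = 16 · 186, we can put exactly 16 objects in every box, avoiding 17 in any single one — so 2977 is tight.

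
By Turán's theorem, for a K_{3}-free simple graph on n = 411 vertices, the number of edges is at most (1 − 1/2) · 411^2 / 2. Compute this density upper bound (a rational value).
Turán density bound = (1/2) · 411^2/2 = 168921/4 ≈ 42230.25

Turán's theorem: ex(n, K_{r+1}) is achieved by the complete r-partite Turán graph T(n, r) with parts as balanced as possible, and is at most (1 − 1/r) · n^2/2. For r = 2, n = 411: the density bound is (1/2) · 168921/2 = 168921/4 ≈ 42230.25. The integer-valued extremum is e(T(411, 2)) = 42230, which is strictly less than the density bound 168921/4 since 2 ∤ 411 (the parts of T(411, 2) cannot all be equal).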